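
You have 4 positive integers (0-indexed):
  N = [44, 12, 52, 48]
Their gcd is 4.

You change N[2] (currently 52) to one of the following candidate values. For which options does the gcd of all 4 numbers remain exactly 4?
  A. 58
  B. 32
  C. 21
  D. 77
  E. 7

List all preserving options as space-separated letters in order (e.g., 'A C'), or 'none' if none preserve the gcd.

Answer: B

Derivation:
Old gcd = 4; gcd of others (without N[2]) = 4
New gcd for candidate v: gcd(4, v). Preserves old gcd iff gcd(4, v) = 4.
  Option A: v=58, gcd(4,58)=2 -> changes
  Option B: v=32, gcd(4,32)=4 -> preserves
  Option C: v=21, gcd(4,21)=1 -> changes
  Option D: v=77, gcd(4,77)=1 -> changes
  Option E: v=7, gcd(4,7)=1 -> changes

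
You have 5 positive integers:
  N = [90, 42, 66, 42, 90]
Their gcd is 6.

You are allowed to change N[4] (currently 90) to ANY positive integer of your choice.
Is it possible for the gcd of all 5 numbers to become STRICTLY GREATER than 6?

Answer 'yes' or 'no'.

Current gcd = 6
gcd of all OTHER numbers (without N[4]=90): gcd([90, 42, 66, 42]) = 6
The new gcd after any change is gcd(6, new_value).
This can be at most 6.
Since 6 = old gcd 6, the gcd can only stay the same or decrease.

Answer: no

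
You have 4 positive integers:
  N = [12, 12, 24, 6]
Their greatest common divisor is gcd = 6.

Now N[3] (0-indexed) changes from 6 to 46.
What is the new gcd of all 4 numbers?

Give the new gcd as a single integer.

Answer: 2

Derivation:
Numbers: [12, 12, 24, 6], gcd = 6
Change: index 3, 6 -> 46
gcd of the OTHER numbers (without index 3): gcd([12, 12, 24]) = 12
New gcd = gcd(g_others, new_val) = gcd(12, 46) = 2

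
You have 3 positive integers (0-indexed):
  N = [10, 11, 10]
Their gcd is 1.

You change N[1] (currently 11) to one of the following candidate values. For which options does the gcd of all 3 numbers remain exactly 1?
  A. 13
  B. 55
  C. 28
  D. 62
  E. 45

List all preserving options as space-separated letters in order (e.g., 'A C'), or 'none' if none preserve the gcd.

Answer: A

Derivation:
Old gcd = 1; gcd of others (without N[1]) = 10
New gcd for candidate v: gcd(10, v). Preserves old gcd iff gcd(10, v) = 1.
  Option A: v=13, gcd(10,13)=1 -> preserves
  Option B: v=55, gcd(10,55)=5 -> changes
  Option C: v=28, gcd(10,28)=2 -> changes
  Option D: v=62, gcd(10,62)=2 -> changes
  Option E: v=45, gcd(10,45)=5 -> changes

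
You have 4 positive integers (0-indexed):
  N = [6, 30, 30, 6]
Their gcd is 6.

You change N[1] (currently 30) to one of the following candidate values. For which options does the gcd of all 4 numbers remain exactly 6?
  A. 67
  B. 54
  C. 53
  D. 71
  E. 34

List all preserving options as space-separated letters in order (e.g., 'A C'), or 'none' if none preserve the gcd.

Old gcd = 6; gcd of others (without N[1]) = 6
New gcd for candidate v: gcd(6, v). Preserves old gcd iff gcd(6, v) = 6.
  Option A: v=67, gcd(6,67)=1 -> changes
  Option B: v=54, gcd(6,54)=6 -> preserves
  Option C: v=53, gcd(6,53)=1 -> changes
  Option D: v=71, gcd(6,71)=1 -> changes
  Option E: v=34, gcd(6,34)=2 -> changes

Answer: B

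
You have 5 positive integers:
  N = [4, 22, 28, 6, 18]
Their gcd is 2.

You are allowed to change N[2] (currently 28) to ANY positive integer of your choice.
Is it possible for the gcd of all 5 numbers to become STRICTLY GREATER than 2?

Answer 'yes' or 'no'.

Current gcd = 2
gcd of all OTHER numbers (without N[2]=28): gcd([4, 22, 6, 18]) = 2
The new gcd after any change is gcd(2, new_value).
This can be at most 2.
Since 2 = old gcd 2, the gcd can only stay the same or decrease.

Answer: no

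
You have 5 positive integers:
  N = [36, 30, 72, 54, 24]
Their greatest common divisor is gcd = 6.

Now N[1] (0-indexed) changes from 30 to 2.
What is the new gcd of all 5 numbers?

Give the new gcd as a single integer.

Numbers: [36, 30, 72, 54, 24], gcd = 6
Change: index 1, 30 -> 2
gcd of the OTHER numbers (without index 1): gcd([36, 72, 54, 24]) = 6
New gcd = gcd(g_others, new_val) = gcd(6, 2) = 2

Answer: 2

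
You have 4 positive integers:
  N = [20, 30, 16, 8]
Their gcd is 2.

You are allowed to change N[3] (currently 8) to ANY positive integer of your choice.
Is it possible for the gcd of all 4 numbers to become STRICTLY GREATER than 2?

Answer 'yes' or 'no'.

Current gcd = 2
gcd of all OTHER numbers (without N[3]=8): gcd([20, 30, 16]) = 2
The new gcd after any change is gcd(2, new_value).
This can be at most 2.
Since 2 = old gcd 2, the gcd can only stay the same or decrease.

Answer: no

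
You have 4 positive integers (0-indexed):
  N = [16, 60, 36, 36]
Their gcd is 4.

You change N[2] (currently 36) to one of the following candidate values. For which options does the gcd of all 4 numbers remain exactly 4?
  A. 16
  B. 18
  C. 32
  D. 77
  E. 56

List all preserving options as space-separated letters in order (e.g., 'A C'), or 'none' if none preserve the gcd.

Answer: A C E

Derivation:
Old gcd = 4; gcd of others (without N[2]) = 4
New gcd for candidate v: gcd(4, v). Preserves old gcd iff gcd(4, v) = 4.
  Option A: v=16, gcd(4,16)=4 -> preserves
  Option B: v=18, gcd(4,18)=2 -> changes
  Option C: v=32, gcd(4,32)=4 -> preserves
  Option D: v=77, gcd(4,77)=1 -> changes
  Option E: v=56, gcd(4,56)=4 -> preserves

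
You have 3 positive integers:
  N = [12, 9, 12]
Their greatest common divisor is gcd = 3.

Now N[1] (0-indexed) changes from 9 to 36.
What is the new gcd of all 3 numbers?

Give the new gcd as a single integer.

Answer: 12

Derivation:
Numbers: [12, 9, 12], gcd = 3
Change: index 1, 9 -> 36
gcd of the OTHER numbers (without index 1): gcd([12, 12]) = 12
New gcd = gcd(g_others, new_val) = gcd(12, 36) = 12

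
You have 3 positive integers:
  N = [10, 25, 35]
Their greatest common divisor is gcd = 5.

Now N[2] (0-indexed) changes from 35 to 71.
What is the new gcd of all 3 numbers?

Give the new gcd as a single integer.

Answer: 1

Derivation:
Numbers: [10, 25, 35], gcd = 5
Change: index 2, 35 -> 71
gcd of the OTHER numbers (without index 2): gcd([10, 25]) = 5
New gcd = gcd(g_others, new_val) = gcd(5, 71) = 1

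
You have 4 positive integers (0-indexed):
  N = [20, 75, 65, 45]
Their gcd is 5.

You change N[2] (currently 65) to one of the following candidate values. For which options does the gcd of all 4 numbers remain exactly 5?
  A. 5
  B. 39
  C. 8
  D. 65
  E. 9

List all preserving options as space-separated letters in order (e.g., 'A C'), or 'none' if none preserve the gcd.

Old gcd = 5; gcd of others (without N[2]) = 5
New gcd for candidate v: gcd(5, v). Preserves old gcd iff gcd(5, v) = 5.
  Option A: v=5, gcd(5,5)=5 -> preserves
  Option B: v=39, gcd(5,39)=1 -> changes
  Option C: v=8, gcd(5,8)=1 -> changes
  Option D: v=65, gcd(5,65)=5 -> preserves
  Option E: v=9, gcd(5,9)=1 -> changes

Answer: A D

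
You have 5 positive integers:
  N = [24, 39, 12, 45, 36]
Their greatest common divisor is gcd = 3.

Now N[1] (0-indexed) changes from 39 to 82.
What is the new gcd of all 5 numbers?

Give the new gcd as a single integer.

Numbers: [24, 39, 12, 45, 36], gcd = 3
Change: index 1, 39 -> 82
gcd of the OTHER numbers (without index 1): gcd([24, 12, 45, 36]) = 3
New gcd = gcd(g_others, new_val) = gcd(3, 82) = 1

Answer: 1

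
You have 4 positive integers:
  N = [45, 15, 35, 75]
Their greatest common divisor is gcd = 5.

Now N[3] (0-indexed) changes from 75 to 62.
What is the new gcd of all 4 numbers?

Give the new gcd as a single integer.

Answer: 1

Derivation:
Numbers: [45, 15, 35, 75], gcd = 5
Change: index 3, 75 -> 62
gcd of the OTHER numbers (without index 3): gcd([45, 15, 35]) = 5
New gcd = gcd(g_others, new_val) = gcd(5, 62) = 1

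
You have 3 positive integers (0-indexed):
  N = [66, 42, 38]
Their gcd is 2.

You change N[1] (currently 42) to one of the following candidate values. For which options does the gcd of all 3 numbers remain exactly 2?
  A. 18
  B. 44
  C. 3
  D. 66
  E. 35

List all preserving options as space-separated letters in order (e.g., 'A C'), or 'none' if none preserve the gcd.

Old gcd = 2; gcd of others (without N[1]) = 2
New gcd for candidate v: gcd(2, v). Preserves old gcd iff gcd(2, v) = 2.
  Option A: v=18, gcd(2,18)=2 -> preserves
  Option B: v=44, gcd(2,44)=2 -> preserves
  Option C: v=3, gcd(2,3)=1 -> changes
  Option D: v=66, gcd(2,66)=2 -> preserves
  Option E: v=35, gcd(2,35)=1 -> changes

Answer: A B D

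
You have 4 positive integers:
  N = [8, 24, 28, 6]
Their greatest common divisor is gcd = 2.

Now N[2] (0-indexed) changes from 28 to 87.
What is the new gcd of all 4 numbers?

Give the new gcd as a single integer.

Answer: 1

Derivation:
Numbers: [8, 24, 28, 6], gcd = 2
Change: index 2, 28 -> 87
gcd of the OTHER numbers (without index 2): gcd([8, 24, 6]) = 2
New gcd = gcd(g_others, new_val) = gcd(2, 87) = 1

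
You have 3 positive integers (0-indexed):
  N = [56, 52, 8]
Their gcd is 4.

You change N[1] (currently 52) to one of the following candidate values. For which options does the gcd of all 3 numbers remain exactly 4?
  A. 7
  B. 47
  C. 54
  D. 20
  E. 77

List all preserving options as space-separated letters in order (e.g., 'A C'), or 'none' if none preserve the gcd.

Old gcd = 4; gcd of others (without N[1]) = 8
New gcd for candidate v: gcd(8, v). Preserves old gcd iff gcd(8, v) = 4.
  Option A: v=7, gcd(8,7)=1 -> changes
  Option B: v=47, gcd(8,47)=1 -> changes
  Option C: v=54, gcd(8,54)=2 -> changes
  Option D: v=20, gcd(8,20)=4 -> preserves
  Option E: v=77, gcd(8,77)=1 -> changes

Answer: D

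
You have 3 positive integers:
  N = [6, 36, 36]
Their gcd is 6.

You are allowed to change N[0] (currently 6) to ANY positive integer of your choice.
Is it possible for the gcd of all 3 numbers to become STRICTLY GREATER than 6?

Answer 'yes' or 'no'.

Answer: yes

Derivation:
Current gcd = 6
gcd of all OTHER numbers (without N[0]=6): gcd([36, 36]) = 36
The new gcd after any change is gcd(36, new_value).
This can be at most 36.
Since 36 > old gcd 6, the gcd CAN increase (e.g., set N[0] = 36).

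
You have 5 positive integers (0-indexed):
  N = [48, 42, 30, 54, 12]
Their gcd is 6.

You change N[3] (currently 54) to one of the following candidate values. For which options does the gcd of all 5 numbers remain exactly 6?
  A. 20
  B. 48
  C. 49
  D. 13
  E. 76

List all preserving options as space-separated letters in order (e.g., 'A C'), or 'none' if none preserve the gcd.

Answer: B

Derivation:
Old gcd = 6; gcd of others (without N[3]) = 6
New gcd for candidate v: gcd(6, v). Preserves old gcd iff gcd(6, v) = 6.
  Option A: v=20, gcd(6,20)=2 -> changes
  Option B: v=48, gcd(6,48)=6 -> preserves
  Option C: v=49, gcd(6,49)=1 -> changes
  Option D: v=13, gcd(6,13)=1 -> changes
  Option E: v=76, gcd(6,76)=2 -> changes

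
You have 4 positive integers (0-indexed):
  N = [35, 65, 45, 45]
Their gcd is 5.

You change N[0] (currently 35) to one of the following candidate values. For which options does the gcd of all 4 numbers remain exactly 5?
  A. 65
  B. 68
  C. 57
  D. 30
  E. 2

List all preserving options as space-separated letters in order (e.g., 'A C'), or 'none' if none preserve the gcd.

Old gcd = 5; gcd of others (without N[0]) = 5
New gcd for candidate v: gcd(5, v). Preserves old gcd iff gcd(5, v) = 5.
  Option A: v=65, gcd(5,65)=5 -> preserves
  Option B: v=68, gcd(5,68)=1 -> changes
  Option C: v=57, gcd(5,57)=1 -> changes
  Option D: v=30, gcd(5,30)=5 -> preserves
  Option E: v=2, gcd(5,2)=1 -> changes

Answer: A D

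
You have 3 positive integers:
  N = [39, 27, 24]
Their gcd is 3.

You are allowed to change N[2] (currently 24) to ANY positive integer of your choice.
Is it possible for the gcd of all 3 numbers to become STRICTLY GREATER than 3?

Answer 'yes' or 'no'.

Answer: no

Derivation:
Current gcd = 3
gcd of all OTHER numbers (without N[2]=24): gcd([39, 27]) = 3
The new gcd after any change is gcd(3, new_value).
This can be at most 3.
Since 3 = old gcd 3, the gcd can only stay the same or decrease.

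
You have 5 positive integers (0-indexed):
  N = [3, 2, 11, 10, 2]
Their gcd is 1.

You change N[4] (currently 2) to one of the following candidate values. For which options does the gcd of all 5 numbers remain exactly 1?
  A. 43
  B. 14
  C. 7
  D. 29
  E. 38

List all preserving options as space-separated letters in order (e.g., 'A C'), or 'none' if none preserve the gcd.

Old gcd = 1; gcd of others (without N[4]) = 1
New gcd for candidate v: gcd(1, v). Preserves old gcd iff gcd(1, v) = 1.
  Option A: v=43, gcd(1,43)=1 -> preserves
  Option B: v=14, gcd(1,14)=1 -> preserves
  Option C: v=7, gcd(1,7)=1 -> preserves
  Option D: v=29, gcd(1,29)=1 -> preserves
  Option E: v=38, gcd(1,38)=1 -> preserves

Answer: A B C D E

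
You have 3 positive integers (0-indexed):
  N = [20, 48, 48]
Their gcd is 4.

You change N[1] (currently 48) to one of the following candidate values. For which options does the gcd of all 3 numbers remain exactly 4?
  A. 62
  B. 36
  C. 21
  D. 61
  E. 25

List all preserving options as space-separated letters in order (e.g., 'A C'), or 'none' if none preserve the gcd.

Answer: B

Derivation:
Old gcd = 4; gcd of others (without N[1]) = 4
New gcd for candidate v: gcd(4, v). Preserves old gcd iff gcd(4, v) = 4.
  Option A: v=62, gcd(4,62)=2 -> changes
  Option B: v=36, gcd(4,36)=4 -> preserves
  Option C: v=21, gcd(4,21)=1 -> changes
  Option D: v=61, gcd(4,61)=1 -> changes
  Option E: v=25, gcd(4,25)=1 -> changes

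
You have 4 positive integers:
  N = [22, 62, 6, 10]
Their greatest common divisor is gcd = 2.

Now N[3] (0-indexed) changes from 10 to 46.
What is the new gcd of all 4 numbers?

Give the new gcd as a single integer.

Numbers: [22, 62, 6, 10], gcd = 2
Change: index 3, 10 -> 46
gcd of the OTHER numbers (without index 3): gcd([22, 62, 6]) = 2
New gcd = gcd(g_others, new_val) = gcd(2, 46) = 2

Answer: 2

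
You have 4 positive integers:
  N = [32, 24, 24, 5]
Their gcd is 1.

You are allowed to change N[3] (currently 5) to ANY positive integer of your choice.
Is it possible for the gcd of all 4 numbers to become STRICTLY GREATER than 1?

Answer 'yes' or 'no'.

Answer: yes

Derivation:
Current gcd = 1
gcd of all OTHER numbers (without N[3]=5): gcd([32, 24, 24]) = 8
The new gcd after any change is gcd(8, new_value).
This can be at most 8.
Since 8 > old gcd 1, the gcd CAN increase (e.g., set N[3] = 8).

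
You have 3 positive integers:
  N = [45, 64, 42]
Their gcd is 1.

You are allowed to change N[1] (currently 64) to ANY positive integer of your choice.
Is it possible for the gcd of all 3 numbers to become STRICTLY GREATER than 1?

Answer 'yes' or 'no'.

Answer: yes

Derivation:
Current gcd = 1
gcd of all OTHER numbers (without N[1]=64): gcd([45, 42]) = 3
The new gcd after any change is gcd(3, new_value).
This can be at most 3.
Since 3 > old gcd 1, the gcd CAN increase (e.g., set N[1] = 3).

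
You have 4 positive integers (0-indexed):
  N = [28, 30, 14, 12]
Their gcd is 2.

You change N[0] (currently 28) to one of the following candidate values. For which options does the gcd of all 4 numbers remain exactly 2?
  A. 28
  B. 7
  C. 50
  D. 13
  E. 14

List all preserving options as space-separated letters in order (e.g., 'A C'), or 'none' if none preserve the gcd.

Old gcd = 2; gcd of others (without N[0]) = 2
New gcd for candidate v: gcd(2, v). Preserves old gcd iff gcd(2, v) = 2.
  Option A: v=28, gcd(2,28)=2 -> preserves
  Option B: v=7, gcd(2,7)=1 -> changes
  Option C: v=50, gcd(2,50)=2 -> preserves
  Option D: v=13, gcd(2,13)=1 -> changes
  Option E: v=14, gcd(2,14)=2 -> preserves

Answer: A C E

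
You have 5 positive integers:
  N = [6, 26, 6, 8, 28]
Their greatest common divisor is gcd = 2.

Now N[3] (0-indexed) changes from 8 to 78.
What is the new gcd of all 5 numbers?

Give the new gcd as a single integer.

Numbers: [6, 26, 6, 8, 28], gcd = 2
Change: index 3, 8 -> 78
gcd of the OTHER numbers (without index 3): gcd([6, 26, 6, 28]) = 2
New gcd = gcd(g_others, new_val) = gcd(2, 78) = 2

Answer: 2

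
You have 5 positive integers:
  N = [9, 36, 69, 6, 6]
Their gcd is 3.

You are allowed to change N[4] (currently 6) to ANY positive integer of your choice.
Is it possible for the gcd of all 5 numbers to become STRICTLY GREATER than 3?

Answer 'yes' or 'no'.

Current gcd = 3
gcd of all OTHER numbers (without N[4]=6): gcd([9, 36, 69, 6]) = 3
The new gcd after any change is gcd(3, new_value).
This can be at most 3.
Since 3 = old gcd 3, the gcd can only stay the same or decrease.

Answer: no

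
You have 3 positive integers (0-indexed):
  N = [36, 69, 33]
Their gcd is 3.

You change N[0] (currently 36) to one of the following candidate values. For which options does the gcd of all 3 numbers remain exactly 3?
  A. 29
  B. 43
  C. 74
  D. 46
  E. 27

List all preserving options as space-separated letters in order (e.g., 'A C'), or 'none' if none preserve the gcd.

Answer: E

Derivation:
Old gcd = 3; gcd of others (without N[0]) = 3
New gcd for candidate v: gcd(3, v). Preserves old gcd iff gcd(3, v) = 3.
  Option A: v=29, gcd(3,29)=1 -> changes
  Option B: v=43, gcd(3,43)=1 -> changes
  Option C: v=74, gcd(3,74)=1 -> changes
  Option D: v=46, gcd(3,46)=1 -> changes
  Option E: v=27, gcd(3,27)=3 -> preserves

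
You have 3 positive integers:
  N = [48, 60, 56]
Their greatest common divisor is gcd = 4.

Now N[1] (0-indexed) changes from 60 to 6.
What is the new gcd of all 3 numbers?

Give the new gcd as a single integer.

Answer: 2

Derivation:
Numbers: [48, 60, 56], gcd = 4
Change: index 1, 60 -> 6
gcd of the OTHER numbers (without index 1): gcd([48, 56]) = 8
New gcd = gcd(g_others, new_val) = gcd(8, 6) = 2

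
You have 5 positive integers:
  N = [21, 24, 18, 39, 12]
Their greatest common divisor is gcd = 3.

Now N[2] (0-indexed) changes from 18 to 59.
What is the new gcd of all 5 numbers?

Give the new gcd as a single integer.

Numbers: [21, 24, 18, 39, 12], gcd = 3
Change: index 2, 18 -> 59
gcd of the OTHER numbers (without index 2): gcd([21, 24, 39, 12]) = 3
New gcd = gcd(g_others, new_val) = gcd(3, 59) = 1

Answer: 1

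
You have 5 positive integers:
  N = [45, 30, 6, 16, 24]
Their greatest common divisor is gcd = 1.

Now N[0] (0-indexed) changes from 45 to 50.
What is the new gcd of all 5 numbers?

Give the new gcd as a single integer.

Answer: 2

Derivation:
Numbers: [45, 30, 6, 16, 24], gcd = 1
Change: index 0, 45 -> 50
gcd of the OTHER numbers (without index 0): gcd([30, 6, 16, 24]) = 2
New gcd = gcd(g_others, new_val) = gcd(2, 50) = 2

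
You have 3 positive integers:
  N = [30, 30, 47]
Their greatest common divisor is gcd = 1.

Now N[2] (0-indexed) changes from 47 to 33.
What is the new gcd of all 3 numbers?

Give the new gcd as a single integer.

Numbers: [30, 30, 47], gcd = 1
Change: index 2, 47 -> 33
gcd of the OTHER numbers (without index 2): gcd([30, 30]) = 30
New gcd = gcd(g_others, new_val) = gcd(30, 33) = 3

Answer: 3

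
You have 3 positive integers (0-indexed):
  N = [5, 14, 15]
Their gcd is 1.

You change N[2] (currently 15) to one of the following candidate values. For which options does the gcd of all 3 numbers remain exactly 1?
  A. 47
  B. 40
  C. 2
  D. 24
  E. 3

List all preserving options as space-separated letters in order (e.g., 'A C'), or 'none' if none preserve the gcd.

Answer: A B C D E

Derivation:
Old gcd = 1; gcd of others (without N[2]) = 1
New gcd for candidate v: gcd(1, v). Preserves old gcd iff gcd(1, v) = 1.
  Option A: v=47, gcd(1,47)=1 -> preserves
  Option B: v=40, gcd(1,40)=1 -> preserves
  Option C: v=2, gcd(1,2)=1 -> preserves
  Option D: v=24, gcd(1,24)=1 -> preserves
  Option E: v=3, gcd(1,3)=1 -> preserves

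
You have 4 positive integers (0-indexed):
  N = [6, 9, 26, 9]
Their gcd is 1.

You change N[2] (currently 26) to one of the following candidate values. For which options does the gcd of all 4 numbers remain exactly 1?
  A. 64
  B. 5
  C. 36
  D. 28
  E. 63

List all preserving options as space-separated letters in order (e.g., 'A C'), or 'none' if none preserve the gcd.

Old gcd = 1; gcd of others (without N[2]) = 3
New gcd for candidate v: gcd(3, v). Preserves old gcd iff gcd(3, v) = 1.
  Option A: v=64, gcd(3,64)=1 -> preserves
  Option B: v=5, gcd(3,5)=1 -> preserves
  Option C: v=36, gcd(3,36)=3 -> changes
  Option D: v=28, gcd(3,28)=1 -> preserves
  Option E: v=63, gcd(3,63)=3 -> changes

Answer: A B D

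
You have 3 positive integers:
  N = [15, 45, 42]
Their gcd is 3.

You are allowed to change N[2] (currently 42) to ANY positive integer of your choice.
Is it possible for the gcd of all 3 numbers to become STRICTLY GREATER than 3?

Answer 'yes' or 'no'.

Answer: yes

Derivation:
Current gcd = 3
gcd of all OTHER numbers (without N[2]=42): gcd([15, 45]) = 15
The new gcd after any change is gcd(15, new_value).
This can be at most 15.
Since 15 > old gcd 3, the gcd CAN increase (e.g., set N[2] = 15).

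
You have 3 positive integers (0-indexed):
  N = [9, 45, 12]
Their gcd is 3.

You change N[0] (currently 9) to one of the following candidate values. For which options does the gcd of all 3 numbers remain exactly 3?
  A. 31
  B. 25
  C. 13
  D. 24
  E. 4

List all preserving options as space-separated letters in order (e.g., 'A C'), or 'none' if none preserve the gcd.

Answer: D

Derivation:
Old gcd = 3; gcd of others (without N[0]) = 3
New gcd for candidate v: gcd(3, v). Preserves old gcd iff gcd(3, v) = 3.
  Option A: v=31, gcd(3,31)=1 -> changes
  Option B: v=25, gcd(3,25)=1 -> changes
  Option C: v=13, gcd(3,13)=1 -> changes
  Option D: v=24, gcd(3,24)=3 -> preserves
  Option E: v=4, gcd(3,4)=1 -> changes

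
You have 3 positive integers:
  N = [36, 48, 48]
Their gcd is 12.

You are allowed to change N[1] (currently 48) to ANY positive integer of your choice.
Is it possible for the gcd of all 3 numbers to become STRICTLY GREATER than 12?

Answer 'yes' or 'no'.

Answer: no

Derivation:
Current gcd = 12
gcd of all OTHER numbers (without N[1]=48): gcd([36, 48]) = 12
The new gcd after any change is gcd(12, new_value).
This can be at most 12.
Since 12 = old gcd 12, the gcd can only stay the same or decrease.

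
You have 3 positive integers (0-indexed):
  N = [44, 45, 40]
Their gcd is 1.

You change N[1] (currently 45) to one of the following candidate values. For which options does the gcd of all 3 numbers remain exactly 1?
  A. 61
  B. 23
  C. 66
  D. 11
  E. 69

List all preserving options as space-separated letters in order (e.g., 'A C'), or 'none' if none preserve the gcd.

Old gcd = 1; gcd of others (without N[1]) = 4
New gcd for candidate v: gcd(4, v). Preserves old gcd iff gcd(4, v) = 1.
  Option A: v=61, gcd(4,61)=1 -> preserves
  Option B: v=23, gcd(4,23)=1 -> preserves
  Option C: v=66, gcd(4,66)=2 -> changes
  Option D: v=11, gcd(4,11)=1 -> preserves
  Option E: v=69, gcd(4,69)=1 -> preserves

Answer: A B D E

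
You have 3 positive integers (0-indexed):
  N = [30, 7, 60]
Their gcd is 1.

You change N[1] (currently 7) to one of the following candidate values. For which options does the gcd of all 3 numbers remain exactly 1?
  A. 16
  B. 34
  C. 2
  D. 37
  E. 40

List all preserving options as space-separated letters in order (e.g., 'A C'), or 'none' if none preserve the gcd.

Answer: D

Derivation:
Old gcd = 1; gcd of others (without N[1]) = 30
New gcd for candidate v: gcd(30, v). Preserves old gcd iff gcd(30, v) = 1.
  Option A: v=16, gcd(30,16)=2 -> changes
  Option B: v=34, gcd(30,34)=2 -> changes
  Option C: v=2, gcd(30,2)=2 -> changes
  Option D: v=37, gcd(30,37)=1 -> preserves
  Option E: v=40, gcd(30,40)=10 -> changes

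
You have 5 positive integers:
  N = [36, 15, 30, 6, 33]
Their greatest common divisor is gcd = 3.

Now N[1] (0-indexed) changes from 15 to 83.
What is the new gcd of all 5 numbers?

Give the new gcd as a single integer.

Answer: 1

Derivation:
Numbers: [36, 15, 30, 6, 33], gcd = 3
Change: index 1, 15 -> 83
gcd of the OTHER numbers (without index 1): gcd([36, 30, 6, 33]) = 3
New gcd = gcd(g_others, new_val) = gcd(3, 83) = 1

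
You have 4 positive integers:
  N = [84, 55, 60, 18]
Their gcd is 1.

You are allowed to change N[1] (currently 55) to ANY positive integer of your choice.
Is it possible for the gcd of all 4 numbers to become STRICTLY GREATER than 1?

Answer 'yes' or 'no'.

Current gcd = 1
gcd of all OTHER numbers (without N[1]=55): gcd([84, 60, 18]) = 6
The new gcd after any change is gcd(6, new_value).
This can be at most 6.
Since 6 > old gcd 1, the gcd CAN increase (e.g., set N[1] = 6).

Answer: yes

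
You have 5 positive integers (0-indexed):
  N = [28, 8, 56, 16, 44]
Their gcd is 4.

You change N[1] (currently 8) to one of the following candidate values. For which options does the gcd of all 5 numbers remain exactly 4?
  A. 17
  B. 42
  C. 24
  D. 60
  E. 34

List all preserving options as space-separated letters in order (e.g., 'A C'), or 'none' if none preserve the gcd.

Answer: C D

Derivation:
Old gcd = 4; gcd of others (without N[1]) = 4
New gcd for candidate v: gcd(4, v). Preserves old gcd iff gcd(4, v) = 4.
  Option A: v=17, gcd(4,17)=1 -> changes
  Option B: v=42, gcd(4,42)=2 -> changes
  Option C: v=24, gcd(4,24)=4 -> preserves
  Option D: v=60, gcd(4,60)=4 -> preserves
  Option E: v=34, gcd(4,34)=2 -> changes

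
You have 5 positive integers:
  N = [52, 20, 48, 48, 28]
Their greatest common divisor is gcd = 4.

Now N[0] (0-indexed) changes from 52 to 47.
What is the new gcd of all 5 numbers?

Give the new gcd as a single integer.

Numbers: [52, 20, 48, 48, 28], gcd = 4
Change: index 0, 52 -> 47
gcd of the OTHER numbers (without index 0): gcd([20, 48, 48, 28]) = 4
New gcd = gcd(g_others, new_val) = gcd(4, 47) = 1

Answer: 1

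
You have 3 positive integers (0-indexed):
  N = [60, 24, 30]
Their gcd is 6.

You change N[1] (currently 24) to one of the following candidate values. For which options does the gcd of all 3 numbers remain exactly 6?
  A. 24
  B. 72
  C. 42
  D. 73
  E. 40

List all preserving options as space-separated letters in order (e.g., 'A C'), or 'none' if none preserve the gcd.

Old gcd = 6; gcd of others (without N[1]) = 30
New gcd for candidate v: gcd(30, v). Preserves old gcd iff gcd(30, v) = 6.
  Option A: v=24, gcd(30,24)=6 -> preserves
  Option B: v=72, gcd(30,72)=6 -> preserves
  Option C: v=42, gcd(30,42)=6 -> preserves
  Option D: v=73, gcd(30,73)=1 -> changes
  Option E: v=40, gcd(30,40)=10 -> changes

Answer: A B C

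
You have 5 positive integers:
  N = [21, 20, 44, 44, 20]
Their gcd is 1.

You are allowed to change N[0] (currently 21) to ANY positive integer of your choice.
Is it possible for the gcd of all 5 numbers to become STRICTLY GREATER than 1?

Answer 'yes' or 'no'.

Answer: yes

Derivation:
Current gcd = 1
gcd of all OTHER numbers (without N[0]=21): gcd([20, 44, 44, 20]) = 4
The new gcd after any change is gcd(4, new_value).
This can be at most 4.
Since 4 > old gcd 1, the gcd CAN increase (e.g., set N[0] = 4).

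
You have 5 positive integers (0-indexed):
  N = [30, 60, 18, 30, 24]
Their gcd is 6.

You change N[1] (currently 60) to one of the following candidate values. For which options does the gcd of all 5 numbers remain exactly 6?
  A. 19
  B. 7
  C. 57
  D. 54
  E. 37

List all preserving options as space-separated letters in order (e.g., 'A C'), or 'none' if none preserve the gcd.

Old gcd = 6; gcd of others (without N[1]) = 6
New gcd for candidate v: gcd(6, v). Preserves old gcd iff gcd(6, v) = 6.
  Option A: v=19, gcd(6,19)=1 -> changes
  Option B: v=7, gcd(6,7)=1 -> changes
  Option C: v=57, gcd(6,57)=3 -> changes
  Option D: v=54, gcd(6,54)=6 -> preserves
  Option E: v=37, gcd(6,37)=1 -> changes

Answer: D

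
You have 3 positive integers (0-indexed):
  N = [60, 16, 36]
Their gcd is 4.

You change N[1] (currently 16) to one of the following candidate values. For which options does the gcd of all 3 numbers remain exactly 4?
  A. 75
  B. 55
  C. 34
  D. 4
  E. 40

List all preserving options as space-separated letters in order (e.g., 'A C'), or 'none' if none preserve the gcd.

Old gcd = 4; gcd of others (without N[1]) = 12
New gcd for candidate v: gcd(12, v). Preserves old gcd iff gcd(12, v) = 4.
  Option A: v=75, gcd(12,75)=3 -> changes
  Option B: v=55, gcd(12,55)=1 -> changes
  Option C: v=34, gcd(12,34)=2 -> changes
  Option D: v=4, gcd(12,4)=4 -> preserves
  Option E: v=40, gcd(12,40)=4 -> preserves

Answer: D E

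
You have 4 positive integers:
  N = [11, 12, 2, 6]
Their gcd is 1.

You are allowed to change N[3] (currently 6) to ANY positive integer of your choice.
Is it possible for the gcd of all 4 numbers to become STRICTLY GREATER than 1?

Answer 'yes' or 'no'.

Current gcd = 1
gcd of all OTHER numbers (without N[3]=6): gcd([11, 12, 2]) = 1
The new gcd after any change is gcd(1, new_value).
This can be at most 1.
Since 1 = old gcd 1, the gcd can only stay the same or decrease.

Answer: no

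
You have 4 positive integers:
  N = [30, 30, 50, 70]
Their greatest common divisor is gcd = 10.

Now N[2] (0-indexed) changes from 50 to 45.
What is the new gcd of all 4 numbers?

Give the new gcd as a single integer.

Answer: 5

Derivation:
Numbers: [30, 30, 50, 70], gcd = 10
Change: index 2, 50 -> 45
gcd of the OTHER numbers (without index 2): gcd([30, 30, 70]) = 10
New gcd = gcd(g_others, new_val) = gcd(10, 45) = 5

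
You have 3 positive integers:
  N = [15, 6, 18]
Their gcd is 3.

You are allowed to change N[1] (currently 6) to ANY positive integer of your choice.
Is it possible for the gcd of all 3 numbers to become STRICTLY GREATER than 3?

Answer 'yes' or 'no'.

Answer: no

Derivation:
Current gcd = 3
gcd of all OTHER numbers (without N[1]=6): gcd([15, 18]) = 3
The new gcd after any change is gcd(3, new_value).
This can be at most 3.
Since 3 = old gcd 3, the gcd can only stay the same or decrease.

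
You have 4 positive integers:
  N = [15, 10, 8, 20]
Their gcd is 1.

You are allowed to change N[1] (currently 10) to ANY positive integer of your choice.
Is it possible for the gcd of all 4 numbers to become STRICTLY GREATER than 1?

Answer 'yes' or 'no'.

Current gcd = 1
gcd of all OTHER numbers (without N[1]=10): gcd([15, 8, 20]) = 1
The new gcd after any change is gcd(1, new_value).
This can be at most 1.
Since 1 = old gcd 1, the gcd can only stay the same or decrease.

Answer: no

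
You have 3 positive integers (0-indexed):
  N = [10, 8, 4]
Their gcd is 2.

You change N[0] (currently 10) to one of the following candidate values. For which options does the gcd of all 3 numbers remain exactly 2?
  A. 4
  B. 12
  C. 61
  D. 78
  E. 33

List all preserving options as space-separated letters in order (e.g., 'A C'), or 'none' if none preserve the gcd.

Answer: D

Derivation:
Old gcd = 2; gcd of others (without N[0]) = 4
New gcd for candidate v: gcd(4, v). Preserves old gcd iff gcd(4, v) = 2.
  Option A: v=4, gcd(4,4)=4 -> changes
  Option B: v=12, gcd(4,12)=4 -> changes
  Option C: v=61, gcd(4,61)=1 -> changes
  Option D: v=78, gcd(4,78)=2 -> preserves
  Option E: v=33, gcd(4,33)=1 -> changes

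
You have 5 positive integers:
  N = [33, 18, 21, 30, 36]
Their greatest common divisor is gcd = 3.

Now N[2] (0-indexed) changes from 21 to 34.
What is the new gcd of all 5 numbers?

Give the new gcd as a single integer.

Answer: 1

Derivation:
Numbers: [33, 18, 21, 30, 36], gcd = 3
Change: index 2, 21 -> 34
gcd of the OTHER numbers (without index 2): gcd([33, 18, 30, 36]) = 3
New gcd = gcd(g_others, new_val) = gcd(3, 34) = 1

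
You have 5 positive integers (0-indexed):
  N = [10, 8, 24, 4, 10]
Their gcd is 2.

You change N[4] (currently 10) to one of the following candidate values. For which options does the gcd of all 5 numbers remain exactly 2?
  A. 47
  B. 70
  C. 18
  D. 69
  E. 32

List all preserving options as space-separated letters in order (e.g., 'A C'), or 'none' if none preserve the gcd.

Old gcd = 2; gcd of others (without N[4]) = 2
New gcd for candidate v: gcd(2, v). Preserves old gcd iff gcd(2, v) = 2.
  Option A: v=47, gcd(2,47)=1 -> changes
  Option B: v=70, gcd(2,70)=2 -> preserves
  Option C: v=18, gcd(2,18)=2 -> preserves
  Option D: v=69, gcd(2,69)=1 -> changes
  Option E: v=32, gcd(2,32)=2 -> preserves

Answer: B C E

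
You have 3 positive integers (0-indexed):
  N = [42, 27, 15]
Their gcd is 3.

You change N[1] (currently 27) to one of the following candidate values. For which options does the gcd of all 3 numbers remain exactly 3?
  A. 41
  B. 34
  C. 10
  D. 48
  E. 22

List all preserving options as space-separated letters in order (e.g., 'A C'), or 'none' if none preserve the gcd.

Answer: D

Derivation:
Old gcd = 3; gcd of others (without N[1]) = 3
New gcd for candidate v: gcd(3, v). Preserves old gcd iff gcd(3, v) = 3.
  Option A: v=41, gcd(3,41)=1 -> changes
  Option B: v=34, gcd(3,34)=1 -> changes
  Option C: v=10, gcd(3,10)=1 -> changes
  Option D: v=48, gcd(3,48)=3 -> preserves
  Option E: v=22, gcd(3,22)=1 -> changes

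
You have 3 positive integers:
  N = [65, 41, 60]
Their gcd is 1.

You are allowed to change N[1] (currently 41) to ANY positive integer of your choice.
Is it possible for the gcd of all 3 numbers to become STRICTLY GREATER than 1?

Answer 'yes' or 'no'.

Answer: yes

Derivation:
Current gcd = 1
gcd of all OTHER numbers (without N[1]=41): gcd([65, 60]) = 5
The new gcd after any change is gcd(5, new_value).
This can be at most 5.
Since 5 > old gcd 1, the gcd CAN increase (e.g., set N[1] = 5).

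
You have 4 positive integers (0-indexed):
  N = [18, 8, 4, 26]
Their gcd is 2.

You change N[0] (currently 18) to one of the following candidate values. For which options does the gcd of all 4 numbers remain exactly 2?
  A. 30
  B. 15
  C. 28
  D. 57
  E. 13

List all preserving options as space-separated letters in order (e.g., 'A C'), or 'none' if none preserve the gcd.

Old gcd = 2; gcd of others (without N[0]) = 2
New gcd for candidate v: gcd(2, v). Preserves old gcd iff gcd(2, v) = 2.
  Option A: v=30, gcd(2,30)=2 -> preserves
  Option B: v=15, gcd(2,15)=1 -> changes
  Option C: v=28, gcd(2,28)=2 -> preserves
  Option D: v=57, gcd(2,57)=1 -> changes
  Option E: v=13, gcd(2,13)=1 -> changes

Answer: A C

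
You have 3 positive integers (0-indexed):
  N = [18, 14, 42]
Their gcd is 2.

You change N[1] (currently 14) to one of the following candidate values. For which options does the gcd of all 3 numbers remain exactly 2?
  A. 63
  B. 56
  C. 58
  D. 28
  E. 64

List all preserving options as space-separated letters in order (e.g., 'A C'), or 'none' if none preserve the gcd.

Answer: B C D E

Derivation:
Old gcd = 2; gcd of others (without N[1]) = 6
New gcd for candidate v: gcd(6, v). Preserves old gcd iff gcd(6, v) = 2.
  Option A: v=63, gcd(6,63)=3 -> changes
  Option B: v=56, gcd(6,56)=2 -> preserves
  Option C: v=58, gcd(6,58)=2 -> preserves
  Option D: v=28, gcd(6,28)=2 -> preserves
  Option E: v=64, gcd(6,64)=2 -> preserves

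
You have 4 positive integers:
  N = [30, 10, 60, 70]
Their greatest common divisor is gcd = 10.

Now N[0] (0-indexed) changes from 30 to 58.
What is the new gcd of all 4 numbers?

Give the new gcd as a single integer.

Answer: 2

Derivation:
Numbers: [30, 10, 60, 70], gcd = 10
Change: index 0, 30 -> 58
gcd of the OTHER numbers (without index 0): gcd([10, 60, 70]) = 10
New gcd = gcd(g_others, new_val) = gcd(10, 58) = 2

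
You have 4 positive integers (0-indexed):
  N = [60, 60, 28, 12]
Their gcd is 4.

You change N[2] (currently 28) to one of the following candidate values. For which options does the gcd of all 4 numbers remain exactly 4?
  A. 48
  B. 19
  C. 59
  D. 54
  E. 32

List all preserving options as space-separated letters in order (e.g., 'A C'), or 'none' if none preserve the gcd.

Answer: E

Derivation:
Old gcd = 4; gcd of others (without N[2]) = 12
New gcd for candidate v: gcd(12, v). Preserves old gcd iff gcd(12, v) = 4.
  Option A: v=48, gcd(12,48)=12 -> changes
  Option B: v=19, gcd(12,19)=1 -> changes
  Option C: v=59, gcd(12,59)=1 -> changes
  Option D: v=54, gcd(12,54)=6 -> changes
  Option E: v=32, gcd(12,32)=4 -> preserves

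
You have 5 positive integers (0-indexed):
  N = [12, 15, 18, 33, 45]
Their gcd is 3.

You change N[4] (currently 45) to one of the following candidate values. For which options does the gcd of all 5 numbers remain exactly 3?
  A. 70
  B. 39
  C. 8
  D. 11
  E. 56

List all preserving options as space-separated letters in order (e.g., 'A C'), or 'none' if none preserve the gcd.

Old gcd = 3; gcd of others (without N[4]) = 3
New gcd for candidate v: gcd(3, v). Preserves old gcd iff gcd(3, v) = 3.
  Option A: v=70, gcd(3,70)=1 -> changes
  Option B: v=39, gcd(3,39)=3 -> preserves
  Option C: v=8, gcd(3,8)=1 -> changes
  Option D: v=11, gcd(3,11)=1 -> changes
  Option E: v=56, gcd(3,56)=1 -> changes

Answer: B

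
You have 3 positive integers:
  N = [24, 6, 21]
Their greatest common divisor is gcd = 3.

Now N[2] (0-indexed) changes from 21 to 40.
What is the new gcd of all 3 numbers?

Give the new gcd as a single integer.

Answer: 2

Derivation:
Numbers: [24, 6, 21], gcd = 3
Change: index 2, 21 -> 40
gcd of the OTHER numbers (without index 2): gcd([24, 6]) = 6
New gcd = gcd(g_others, new_val) = gcd(6, 40) = 2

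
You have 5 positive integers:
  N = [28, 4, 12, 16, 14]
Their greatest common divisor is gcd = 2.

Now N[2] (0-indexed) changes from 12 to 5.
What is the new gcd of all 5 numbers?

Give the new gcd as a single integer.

Answer: 1

Derivation:
Numbers: [28, 4, 12, 16, 14], gcd = 2
Change: index 2, 12 -> 5
gcd of the OTHER numbers (without index 2): gcd([28, 4, 16, 14]) = 2
New gcd = gcd(g_others, new_val) = gcd(2, 5) = 1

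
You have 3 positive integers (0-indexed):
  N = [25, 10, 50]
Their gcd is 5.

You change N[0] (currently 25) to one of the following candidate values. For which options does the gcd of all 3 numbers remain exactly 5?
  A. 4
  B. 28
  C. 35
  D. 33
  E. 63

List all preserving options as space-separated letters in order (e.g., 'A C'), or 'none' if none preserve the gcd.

Answer: C

Derivation:
Old gcd = 5; gcd of others (without N[0]) = 10
New gcd for candidate v: gcd(10, v). Preserves old gcd iff gcd(10, v) = 5.
  Option A: v=4, gcd(10,4)=2 -> changes
  Option B: v=28, gcd(10,28)=2 -> changes
  Option C: v=35, gcd(10,35)=5 -> preserves
  Option D: v=33, gcd(10,33)=1 -> changes
  Option E: v=63, gcd(10,63)=1 -> changes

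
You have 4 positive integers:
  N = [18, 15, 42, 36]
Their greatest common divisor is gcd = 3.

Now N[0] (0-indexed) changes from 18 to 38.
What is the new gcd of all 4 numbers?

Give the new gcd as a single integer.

Numbers: [18, 15, 42, 36], gcd = 3
Change: index 0, 18 -> 38
gcd of the OTHER numbers (without index 0): gcd([15, 42, 36]) = 3
New gcd = gcd(g_others, new_val) = gcd(3, 38) = 1

Answer: 1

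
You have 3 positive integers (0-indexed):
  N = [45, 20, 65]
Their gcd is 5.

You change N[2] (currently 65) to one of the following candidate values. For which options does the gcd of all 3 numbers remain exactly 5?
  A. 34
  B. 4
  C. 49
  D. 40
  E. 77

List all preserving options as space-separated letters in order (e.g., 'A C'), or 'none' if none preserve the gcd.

Old gcd = 5; gcd of others (without N[2]) = 5
New gcd for candidate v: gcd(5, v). Preserves old gcd iff gcd(5, v) = 5.
  Option A: v=34, gcd(5,34)=1 -> changes
  Option B: v=4, gcd(5,4)=1 -> changes
  Option C: v=49, gcd(5,49)=1 -> changes
  Option D: v=40, gcd(5,40)=5 -> preserves
  Option E: v=77, gcd(5,77)=1 -> changes

Answer: D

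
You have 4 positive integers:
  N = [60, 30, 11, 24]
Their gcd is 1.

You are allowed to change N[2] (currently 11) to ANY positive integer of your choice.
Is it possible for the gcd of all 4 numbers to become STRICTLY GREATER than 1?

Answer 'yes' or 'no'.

Current gcd = 1
gcd of all OTHER numbers (without N[2]=11): gcd([60, 30, 24]) = 6
The new gcd after any change is gcd(6, new_value).
This can be at most 6.
Since 6 > old gcd 1, the gcd CAN increase (e.g., set N[2] = 6).

Answer: yes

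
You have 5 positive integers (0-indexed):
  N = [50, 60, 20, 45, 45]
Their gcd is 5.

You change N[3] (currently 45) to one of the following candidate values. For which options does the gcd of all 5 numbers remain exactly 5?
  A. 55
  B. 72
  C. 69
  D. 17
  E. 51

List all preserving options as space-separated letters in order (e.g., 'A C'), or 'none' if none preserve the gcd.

Old gcd = 5; gcd of others (without N[3]) = 5
New gcd for candidate v: gcd(5, v). Preserves old gcd iff gcd(5, v) = 5.
  Option A: v=55, gcd(5,55)=5 -> preserves
  Option B: v=72, gcd(5,72)=1 -> changes
  Option C: v=69, gcd(5,69)=1 -> changes
  Option D: v=17, gcd(5,17)=1 -> changes
  Option E: v=51, gcd(5,51)=1 -> changes

Answer: A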